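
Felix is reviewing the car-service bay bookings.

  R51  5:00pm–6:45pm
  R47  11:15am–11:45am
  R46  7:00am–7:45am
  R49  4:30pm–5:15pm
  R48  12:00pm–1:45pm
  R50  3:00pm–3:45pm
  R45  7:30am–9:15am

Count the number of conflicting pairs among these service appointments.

Sorted by start: R46, R45, R47, R48, R50, R49, R51.
R45 starts before R46 ends → R46 and R45 overlap.
R47 starts after R46 ends; R46 is clear from here.
R47 starts after R45 ends; R45 is clear from here.
R48 starts after R47 ends; R47 is clear from here.
R50 starts after R48 ends; R48 is clear from here.
R49 starts after R50 ends; R50 is clear from here.
R51 starts before R49 ends → R49 and R51 overlap.
Overlapping pairs: R45 & R46, R49 & R51 — 2 in total.

2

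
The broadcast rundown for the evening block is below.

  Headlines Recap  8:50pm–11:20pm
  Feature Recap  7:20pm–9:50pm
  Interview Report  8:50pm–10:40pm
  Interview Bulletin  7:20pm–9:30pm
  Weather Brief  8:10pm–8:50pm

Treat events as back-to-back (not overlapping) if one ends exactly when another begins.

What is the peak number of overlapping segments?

Sweep the timeline, counting +1 at each start and −1 at each end (ends before starts at a tie):
7:20pm start Feature Recap → 1
7:20pm start Interview Bulletin → 2
8:10pm start Weather Brief → 3
8:50pm end Weather Brief → 2
8:50pm start Headlines Recap → 3
8:50pm start Interview Report → 4
9:30pm end Interview Bulletin → 3
9:50pm end Feature Recap → 2
10:40pm end Interview Report → 1
11:20pm end Headlines Recap → 0
Peak is 4, at 8:50pm (Feature Recap, Headlines Recap, Interview Bulletin, Interview Report).

4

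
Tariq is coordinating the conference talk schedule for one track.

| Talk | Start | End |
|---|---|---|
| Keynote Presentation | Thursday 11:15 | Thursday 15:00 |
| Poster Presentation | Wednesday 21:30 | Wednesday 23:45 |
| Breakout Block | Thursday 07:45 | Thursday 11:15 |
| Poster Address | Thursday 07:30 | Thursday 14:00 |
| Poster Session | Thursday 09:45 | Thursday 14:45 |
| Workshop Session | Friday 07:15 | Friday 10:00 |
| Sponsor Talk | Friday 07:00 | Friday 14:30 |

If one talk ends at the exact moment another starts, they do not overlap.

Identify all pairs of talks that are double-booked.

Breakout Block & Poster Address, Breakout Block & Poster Session, Keynote Presentation & Poster Address, Keynote Presentation & Poster Session, Poster Address & Poster Session, Sponsor Talk & Workshop Session

Check each pair: they overlap iff neither finishes before the other starts.
Sorted by start: Poster Presentation, Poster Address, Breakout Block, Poster Session, Keynote Presentation, Sponsor Talk, Workshop Session.
Poster Address starts after Poster Presentation ends — done with Poster Presentation.
Breakout Block starts before Poster Address ends → Poster Address and Breakout Block overlap.
Poster Session starts before Poster Address ends → Poster Address and Poster Session overlap.
Keynote Presentation starts before Poster Address ends → Poster Address and Keynote Presentation overlap.
Sponsor Talk starts after Poster Address ends — done with Poster Address.
Poster Session starts before Breakout Block ends → Breakout Block and Poster Session overlap.
Keynote Presentation starts exactly when Breakout Block ends (back-to-back, no overlap) — done with Breakout Block.
Keynote Presentation starts before Poster Session ends → Poster Session and Keynote Presentation overlap.
Sponsor Talk starts after Poster Session ends — done with Poster Session.
Sponsor Talk starts after Keynote Presentation ends — done with Keynote Presentation.
Workshop Session starts before Sponsor Talk ends → Sponsor Talk and Workshop Session overlap.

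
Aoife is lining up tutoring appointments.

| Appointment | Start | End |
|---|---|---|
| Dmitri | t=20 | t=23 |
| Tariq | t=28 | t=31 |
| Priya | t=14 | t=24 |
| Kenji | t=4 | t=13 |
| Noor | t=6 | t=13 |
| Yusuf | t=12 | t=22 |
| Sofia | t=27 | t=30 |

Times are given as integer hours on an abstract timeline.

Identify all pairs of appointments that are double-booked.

Sorted by start: Kenji, Noor, Yusuf, Priya, Dmitri, Sofia, Tariq.
Noor starts before Kenji ends → Kenji and Noor overlap.
Yusuf starts before Kenji ends → Kenji and Yusuf overlap.
Priya starts after Kenji ends; Kenji is clear from here.
Yusuf starts before Noor ends → Noor and Yusuf overlap.
Priya starts after Noor ends; Noor is clear from here.
Priya starts before Yusuf ends → Yusuf and Priya overlap.
Dmitri starts before Yusuf ends → Yusuf and Dmitri overlap.
Sofia starts after Yusuf ends; Yusuf is clear from here.
Dmitri starts before Priya ends → Priya and Dmitri overlap.
Sofia starts after Priya ends; Priya is clear from here.
Sofia starts after Dmitri ends; Dmitri is clear from here.
Tariq starts before Sofia ends → Sofia and Tariq overlap.

Dmitri & Priya, Dmitri & Yusuf, Kenji & Noor, Kenji & Yusuf, Noor & Yusuf, Priya & Yusuf, Sofia & Tariq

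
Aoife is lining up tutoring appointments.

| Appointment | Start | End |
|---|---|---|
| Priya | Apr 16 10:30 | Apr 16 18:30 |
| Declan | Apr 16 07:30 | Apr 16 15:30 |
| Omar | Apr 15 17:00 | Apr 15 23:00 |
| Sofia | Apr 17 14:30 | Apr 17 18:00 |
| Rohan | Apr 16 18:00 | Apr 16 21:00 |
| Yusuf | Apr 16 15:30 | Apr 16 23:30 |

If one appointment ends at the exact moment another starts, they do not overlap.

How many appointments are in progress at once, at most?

3

Walk through starts and ends in time order (an end at T is processed before a start at T):
Apr 15 17:00 start Omar → 1
Apr 15 23:00 end Omar → 0
Apr 16 07:30 start Declan → 1
Apr 16 10:30 start Priya → 2
Apr 16 15:30 end Declan → 1
Apr 16 15:30 start Yusuf → 2
Apr 16 18:00 start Rohan → 3
Apr 16 18:30 end Priya → 2
Apr 16 21:00 end Rohan → 1
Apr 16 23:30 end Yusuf → 0
Apr 17 14:30 start Sofia → 1
Apr 17 18:00 end Sofia → 0
Peak is 3, at Apr 16 18:00 (Priya, Rohan, Yusuf).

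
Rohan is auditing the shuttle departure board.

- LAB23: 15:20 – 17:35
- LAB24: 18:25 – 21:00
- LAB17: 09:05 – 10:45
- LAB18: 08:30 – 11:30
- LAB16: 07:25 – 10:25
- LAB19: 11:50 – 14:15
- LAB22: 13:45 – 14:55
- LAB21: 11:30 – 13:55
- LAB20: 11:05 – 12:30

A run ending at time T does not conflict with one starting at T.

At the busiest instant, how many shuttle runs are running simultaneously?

Walk through starts and ends in time order (an end at T is processed before a start at T):
07:25 start LAB16 → 1
08:30 start LAB18 → 2
09:05 start LAB17 → 3
10:25 end LAB16 → 2
10:45 end LAB17 → 1
11:05 start LAB20 → 2
11:30 end LAB18 → 1
11:30 start LAB21 → 2
11:50 start LAB19 → 3
12:30 end LAB20 → 2
13:45 start LAB22 → 3
13:55 end LAB21 → 2
14:15 end LAB19 → 1
14:55 end LAB22 → 0
15:20 start LAB23 → 1
17:35 end LAB23 → 0
18:25 start LAB24 → 1
21:00 end LAB24 → 0
Peak is 3, at 09:05 (LAB16, LAB17, LAB18).

3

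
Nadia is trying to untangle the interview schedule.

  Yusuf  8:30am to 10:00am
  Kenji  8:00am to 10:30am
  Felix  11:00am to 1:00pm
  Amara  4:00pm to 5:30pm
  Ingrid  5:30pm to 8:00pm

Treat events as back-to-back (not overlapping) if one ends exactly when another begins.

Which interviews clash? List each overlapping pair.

Sorted by start: Kenji, Yusuf, Felix, Amara, Ingrid.
Yusuf starts before Kenji ends → Kenji and Yusuf overlap.
Felix starts after Kenji ends — done with Kenji.
Felix starts after Yusuf ends — done with Yusuf.
Amara starts after Felix ends — done with Felix.
Ingrid starts exactly when Amara ends (back-to-back, no overlap).

Kenji & Yusuf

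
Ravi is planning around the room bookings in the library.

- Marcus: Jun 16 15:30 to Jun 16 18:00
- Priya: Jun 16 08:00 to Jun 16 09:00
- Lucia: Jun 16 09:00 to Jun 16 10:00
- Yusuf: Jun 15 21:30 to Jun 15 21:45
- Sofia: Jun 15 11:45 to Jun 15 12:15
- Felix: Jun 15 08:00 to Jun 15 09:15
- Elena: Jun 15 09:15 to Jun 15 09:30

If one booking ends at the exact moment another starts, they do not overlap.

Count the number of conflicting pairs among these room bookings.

0

Sorted by start: Felix, Elena, Sofia, Yusuf, Priya, Lucia, Marcus.
Elena starts exactly when Felix ends (back-to-back, no overlap); Felix is clear from here.
Sofia starts after Elena ends; Elena is clear from here.
Yusuf starts after Sofia ends; Sofia is clear from here.
Priya starts after Yusuf ends; Yusuf is clear from here.
Lucia starts exactly when Priya ends (back-to-back, no overlap); Priya is clear from here.
Marcus starts after Lucia ends.
No pair overlaps.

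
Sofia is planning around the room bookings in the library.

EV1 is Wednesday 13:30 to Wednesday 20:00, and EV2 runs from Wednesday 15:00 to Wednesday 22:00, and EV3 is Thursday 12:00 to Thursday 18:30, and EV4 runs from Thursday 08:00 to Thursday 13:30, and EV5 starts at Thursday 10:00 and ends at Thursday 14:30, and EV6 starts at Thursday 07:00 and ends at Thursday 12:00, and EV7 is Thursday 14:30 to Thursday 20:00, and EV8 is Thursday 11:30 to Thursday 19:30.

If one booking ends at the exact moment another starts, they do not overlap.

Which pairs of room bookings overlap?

Check each pair: they overlap iff neither finishes before the other starts.
Sorted by start: EV1, EV2, EV6, EV4, EV5, EV8, EV3, EV7.
EV2 starts before EV1 ends → EV1 and EV2 overlap.
EV6 starts after EV1 ends — done with EV1.
EV6 starts after EV2 ends — done with EV2.
EV4 starts before EV6 ends → EV6 and EV4 overlap.
EV5 starts before EV6 ends → EV6 and EV5 overlap.
EV8 starts before EV6 ends → EV6 and EV8 overlap.
EV3 starts exactly when EV6 ends (back-to-back, no overlap) — done with EV6.
EV5 starts before EV4 ends → EV4 and EV5 overlap.
EV8 starts before EV4 ends → EV4 and EV8 overlap.
EV3 starts before EV4 ends → EV4 and EV3 overlap.
EV7 starts after EV4 ends.
EV8 starts before EV5 ends → EV5 and EV8 overlap.
EV3 starts before EV5 ends → EV5 and EV3 overlap.
EV7 starts exactly when EV5 ends (back-to-back, no overlap).
EV3 starts before EV8 ends → EV8 and EV3 overlap.
EV7 starts before EV8 ends → EV8 and EV7 overlap.
EV7 starts before EV3 ends → EV3 and EV7 overlap.

EV1 & EV2, EV3 & EV4, EV3 & EV5, EV3 & EV7, EV3 & EV8, EV4 & EV5, EV4 & EV6, EV4 & EV8, EV5 & EV6, EV5 & EV8, EV6 & EV8, EV7 & EV8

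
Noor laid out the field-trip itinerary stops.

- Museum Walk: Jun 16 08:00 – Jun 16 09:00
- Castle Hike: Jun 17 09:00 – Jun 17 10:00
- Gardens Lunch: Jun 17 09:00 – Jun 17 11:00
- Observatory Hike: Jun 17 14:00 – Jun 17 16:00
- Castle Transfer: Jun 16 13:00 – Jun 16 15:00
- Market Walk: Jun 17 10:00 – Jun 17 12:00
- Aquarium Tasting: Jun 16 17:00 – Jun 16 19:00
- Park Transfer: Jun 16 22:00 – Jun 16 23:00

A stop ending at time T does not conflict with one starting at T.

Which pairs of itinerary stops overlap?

Sorted by start: Museum Walk, Castle Transfer, Aquarium Tasting, Park Transfer, Gardens Lunch, Castle Hike, Market Walk, Observatory Hike.
Castle Transfer starts after Museum Walk ends; Museum Walk is clear from here.
Aquarium Tasting starts after Castle Transfer ends; Castle Transfer is clear from here.
Park Transfer starts after Aquarium Tasting ends; Aquarium Tasting is clear from here.
Gardens Lunch starts after Park Transfer ends; Park Transfer is clear from here.
Castle Hike starts before Gardens Lunch ends → Gardens Lunch and Castle Hike overlap.
Market Walk starts before Gardens Lunch ends → Gardens Lunch and Market Walk overlap.
Observatory Hike starts after Gardens Lunch ends.
Market Walk starts exactly when Castle Hike ends (back-to-back, no overlap); Castle Hike is clear from here.
Observatory Hike starts after Market Walk ends.

Castle Hike & Gardens Lunch, Gardens Lunch & Market Walk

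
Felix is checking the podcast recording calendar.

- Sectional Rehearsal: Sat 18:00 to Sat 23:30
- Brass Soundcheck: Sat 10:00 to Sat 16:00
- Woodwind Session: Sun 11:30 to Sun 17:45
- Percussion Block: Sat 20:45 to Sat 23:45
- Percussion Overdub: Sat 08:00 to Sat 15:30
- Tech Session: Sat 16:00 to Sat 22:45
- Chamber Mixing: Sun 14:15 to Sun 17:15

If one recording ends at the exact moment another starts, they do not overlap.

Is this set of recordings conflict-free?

Sorted by start: Percussion Overdub, Brass Soundcheck, Tech Session, Sectional Rehearsal, Percussion Block, Woodwind Session, Chamber Mixing.
Brass Soundcheck starts before Percussion Overdub ends → Percussion Overdub and Brass Soundcheck overlap.
That's a conflict, so the schedule is not conflict-free.

No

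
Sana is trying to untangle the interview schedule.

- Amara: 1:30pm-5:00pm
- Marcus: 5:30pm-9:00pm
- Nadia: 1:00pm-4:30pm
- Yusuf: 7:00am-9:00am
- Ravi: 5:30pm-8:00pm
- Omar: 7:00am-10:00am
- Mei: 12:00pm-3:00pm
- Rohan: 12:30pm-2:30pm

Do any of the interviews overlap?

Yes

Check each pair: they overlap iff neither finishes before the other starts.
Sorted by start: Omar, Yusuf, Mei, Rohan, Nadia, Amara, Ravi, Marcus.
Yusuf starts before Omar ends → Omar and Yusuf overlap.
That's a conflict, so the schedule is not conflict-free.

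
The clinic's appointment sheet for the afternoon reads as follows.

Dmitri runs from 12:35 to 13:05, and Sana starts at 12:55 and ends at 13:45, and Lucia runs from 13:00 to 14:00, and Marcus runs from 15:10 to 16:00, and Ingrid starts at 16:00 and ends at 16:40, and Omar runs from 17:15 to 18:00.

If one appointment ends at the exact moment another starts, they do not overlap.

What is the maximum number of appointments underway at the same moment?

3

Walk through starts and ends in time order (an end at T is processed before a start at T):
12:35 start Dmitri → 1
12:55 start Sana → 2
13:00 start Lucia → 3
13:05 end Dmitri → 2
13:45 end Sana → 1
14:00 end Lucia → 0
15:10 start Marcus → 1
16:00 end Marcus → 0
16:00 start Ingrid → 1
16:40 end Ingrid → 0
17:15 start Omar → 1
18:00 end Omar → 0
Peak is 3, at 13:00 (Dmitri, Lucia, Sana).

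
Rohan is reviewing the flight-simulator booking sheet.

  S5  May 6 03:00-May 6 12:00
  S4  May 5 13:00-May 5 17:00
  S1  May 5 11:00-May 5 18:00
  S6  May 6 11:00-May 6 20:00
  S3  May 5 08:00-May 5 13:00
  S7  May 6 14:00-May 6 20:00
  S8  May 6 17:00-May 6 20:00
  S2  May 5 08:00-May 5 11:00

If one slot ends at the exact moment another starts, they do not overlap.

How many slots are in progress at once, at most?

Walk through starts and ends in time order (an end at T is processed before a start at T):
May 5 08:00 start S2 → 1
May 5 08:00 start S3 → 2
May 5 11:00 end S2 → 1
May 5 11:00 start S1 → 2
May 5 13:00 end S3 → 1
May 5 13:00 start S4 → 2
May 5 17:00 end S4 → 1
May 5 18:00 end S1 → 0
May 6 03:00 start S5 → 1
May 6 11:00 start S6 → 2
May 6 12:00 end S5 → 1
May 6 14:00 start S7 → 2
May 6 17:00 start S8 → 3
May 6 20:00 end S6 → 2
May 6 20:00 end S7 → 1
May 6 20:00 end S8 → 0
Peak is 3, at May 6 17:00 (S6, S7, S8).

3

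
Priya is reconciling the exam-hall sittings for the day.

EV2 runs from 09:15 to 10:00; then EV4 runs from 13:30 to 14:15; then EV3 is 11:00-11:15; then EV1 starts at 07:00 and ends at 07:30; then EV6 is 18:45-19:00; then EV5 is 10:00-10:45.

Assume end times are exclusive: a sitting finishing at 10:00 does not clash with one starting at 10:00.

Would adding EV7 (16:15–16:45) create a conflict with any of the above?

EV1: ends 07:30 at or before EV7 starts 16:15 → clear.
EV2: ends 10:00 at or before EV7 starts 16:15 → clear.
EV5: ends 10:45 at or before EV7 starts 16:15 → clear.
EV3: ends 11:15 at or before EV7 starts 16:15 → clear.
EV4: ends 14:15 at or before EV7 starts 16:15 → clear.
EV6: starts 18:45 at or after EV7 ends 16:45 → clear.

No — it doesn't clash with anything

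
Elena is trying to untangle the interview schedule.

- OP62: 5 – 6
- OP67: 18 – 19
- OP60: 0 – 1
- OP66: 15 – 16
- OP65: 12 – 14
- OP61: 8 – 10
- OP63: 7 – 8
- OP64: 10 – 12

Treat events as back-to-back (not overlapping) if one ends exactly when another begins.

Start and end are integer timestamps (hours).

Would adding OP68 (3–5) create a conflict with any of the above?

No — it doesn't clash with anything

OP60: ends 1 at or before OP68 starts 3 → clear.
OP62: starts 5 at or after OP68 ends 5 → clear.
OP63: starts 7 at or after OP68 ends 5 → clear.
OP61: starts 8 at or after OP68 ends 5 → clear.
OP64: starts 10 at or after OP68 ends 5 → clear.
OP65: starts 12 at or after OP68 ends 5 → clear.
OP66: starts 15 at or after OP68 ends 5 → clear.
OP67: starts 18 at or after OP68 ends 5 → clear.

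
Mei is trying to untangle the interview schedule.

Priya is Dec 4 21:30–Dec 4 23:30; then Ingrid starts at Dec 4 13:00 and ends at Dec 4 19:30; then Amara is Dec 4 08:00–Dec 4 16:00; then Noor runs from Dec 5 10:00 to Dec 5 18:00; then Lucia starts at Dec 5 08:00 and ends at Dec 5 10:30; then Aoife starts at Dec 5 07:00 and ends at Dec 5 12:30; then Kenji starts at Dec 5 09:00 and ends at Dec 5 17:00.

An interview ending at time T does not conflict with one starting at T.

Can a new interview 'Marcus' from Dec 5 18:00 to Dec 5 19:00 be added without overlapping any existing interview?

Amara: ends Dec 4 16:00 at or before Marcus starts Dec 5 18:00 → clear.
Ingrid: ends Dec 4 19:30 at or before Marcus starts Dec 5 18:00 → clear.
Priya: ends Dec 4 23:30 at or before Marcus starts Dec 5 18:00 → clear.
Aoife: ends Dec 5 12:30 at or before Marcus starts Dec 5 18:00 → clear.
Lucia: ends Dec 5 10:30 at or before Marcus starts Dec 5 18:00 → clear.
Kenji: ends Dec 5 17:00 at or before Marcus starts Dec 5 18:00 → clear.
Noor: ends Dec 5 18:00 at or before Marcus starts Dec 5 18:00 → clear.

Yes — the slot is free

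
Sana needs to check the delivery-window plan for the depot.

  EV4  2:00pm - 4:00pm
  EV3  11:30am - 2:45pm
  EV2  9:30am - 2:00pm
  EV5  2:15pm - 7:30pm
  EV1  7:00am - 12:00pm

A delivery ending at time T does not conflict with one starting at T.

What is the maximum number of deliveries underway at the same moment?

Sweep the timeline, counting +1 at each start and −1 at each end (ends before starts at a tie):
7:00am start EV1 → 1
9:30am start EV2 → 2
11:30am start EV3 → 3
12:00pm end EV1 → 2
2:00pm end EV2 → 1
2:00pm start EV4 → 2
2:15pm start EV5 → 3
2:45pm end EV3 → 2
4:00pm end EV4 → 1
7:30pm end EV5 → 0
Peak is 3, at 11:30am (EV1, EV2, EV3).

3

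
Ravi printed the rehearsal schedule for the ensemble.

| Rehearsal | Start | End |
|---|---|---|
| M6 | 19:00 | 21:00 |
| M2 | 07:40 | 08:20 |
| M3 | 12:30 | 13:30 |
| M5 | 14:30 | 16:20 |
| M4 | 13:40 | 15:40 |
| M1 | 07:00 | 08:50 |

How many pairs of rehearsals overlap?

Check each pair: they overlap iff neither finishes before the other starts.
Sorted by start: M1, M2, M3, M4, M5, M6.
M2 starts before M1 ends → M1 and M2 overlap.
M3 starts after M1 ends — done with M1.
M3 starts after M2 ends — done with M2.
M4 starts after M3 ends — done with M3.
M5 starts before M4 ends → M4 and M5 overlap.
M6 starts after M4 ends.
M6 starts after M5 ends.
Overlapping pairs: M1 & M2, M4 & M5 — 2 in total.

2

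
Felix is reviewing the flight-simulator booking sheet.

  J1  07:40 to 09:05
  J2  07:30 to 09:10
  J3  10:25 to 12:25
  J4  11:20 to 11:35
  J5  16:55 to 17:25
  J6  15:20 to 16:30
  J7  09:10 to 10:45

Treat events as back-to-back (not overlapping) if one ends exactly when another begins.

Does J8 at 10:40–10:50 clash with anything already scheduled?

Yes — it overlaps J3, J7

J2: ends 09:10 at or before J8 starts 10:40 → clear.
J1: ends 09:05 at or before J8 starts 10:40 → clear.
J7: starts 09:10 before J8 ends 10:50, and ends 10:45 after J8 starts 10:40 → overlap.
J3: starts 10:25 before J8 ends 10:50, and ends 12:25 after J8 starts 10:40 → overlap.
J4: starts 11:20 at or after J8 ends 10:50 → clear.
J6: starts 15:20 at or after J8 ends 10:50 → clear.
J5: starts 16:55 at or after J8 ends 10:50 → clear.
J8 overlaps J3, J7.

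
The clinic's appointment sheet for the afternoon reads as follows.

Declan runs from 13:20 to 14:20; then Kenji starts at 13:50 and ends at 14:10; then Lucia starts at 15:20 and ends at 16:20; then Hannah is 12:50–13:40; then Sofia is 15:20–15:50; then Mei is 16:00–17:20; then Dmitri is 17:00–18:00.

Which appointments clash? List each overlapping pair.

Check each pair: they overlap iff neither finishes before the other starts.
Sorted by start: Hannah, Declan, Kenji, Sofia, Lucia, Mei, Dmitri.
Declan starts before Hannah ends → Hannah and Declan overlap.
Kenji starts after Hannah ends, so Hannah has no further overlaps.
Kenji starts before Declan ends → Declan and Kenji overlap.
Sofia starts after Declan ends, so Declan has no further overlaps.
Sofia starts after Kenji ends, so Kenji has no further overlaps.
Lucia starts before Sofia ends → Sofia and Lucia overlap.
Mei starts after Sofia ends, so Sofia has no further overlaps.
Mei starts before Lucia ends → Lucia and Mei overlap.
Dmitri starts after Lucia ends.
Dmitri starts before Mei ends → Mei and Dmitri overlap.

Declan & Hannah, Declan & Kenji, Dmitri & Mei, Lucia & Mei, Lucia & Sofia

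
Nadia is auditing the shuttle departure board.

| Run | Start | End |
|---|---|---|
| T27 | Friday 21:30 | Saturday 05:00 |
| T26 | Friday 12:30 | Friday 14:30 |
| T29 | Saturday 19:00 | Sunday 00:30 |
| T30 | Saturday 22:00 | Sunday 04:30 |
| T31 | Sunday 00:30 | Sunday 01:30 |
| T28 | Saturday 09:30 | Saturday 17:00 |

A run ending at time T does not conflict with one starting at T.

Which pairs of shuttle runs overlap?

Two intervals overlap when each starts before the other ends.
Sorted by start: T26, T27, T28, T29, T30, T31.
T27 starts after T26 ends, so T26 has no further overlaps.
T28 starts after T27 ends, so T27 has no further overlaps.
T29 starts after T28 ends, so T28 has no further overlaps.
T30 starts before T29 ends → T29 and T30 overlap.
T31 starts exactly when T29 ends (back-to-back, no overlap).
T31 starts before T30 ends → T30 and T31 overlap.

T29 & T30, T30 & T31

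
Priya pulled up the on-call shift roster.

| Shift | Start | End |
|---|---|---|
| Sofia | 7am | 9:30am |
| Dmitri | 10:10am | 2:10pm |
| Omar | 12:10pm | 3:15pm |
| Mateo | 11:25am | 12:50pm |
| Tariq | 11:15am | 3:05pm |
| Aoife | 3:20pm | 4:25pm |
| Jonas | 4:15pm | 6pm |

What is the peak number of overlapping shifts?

Walk through starts and ends in time order (an end at T is processed before a start at T):
7am start Sofia → 1
9:30am end Sofia → 0
10:10am start Dmitri → 1
11:15am start Tariq → 2
11:25am start Mateo → 3
12:10pm start Omar → 4
12:50pm end Mateo → 3
2:10pm end Dmitri → 2
3:05pm end Tariq → 1
3:15pm end Omar → 0
3:20pm start Aoife → 1
4:15pm start Jonas → 2
4:25pm end Aoife → 1
6pm end Jonas → 0
Peak is 4, at 12:10pm (Dmitri, Mateo, Omar, Tariq).

4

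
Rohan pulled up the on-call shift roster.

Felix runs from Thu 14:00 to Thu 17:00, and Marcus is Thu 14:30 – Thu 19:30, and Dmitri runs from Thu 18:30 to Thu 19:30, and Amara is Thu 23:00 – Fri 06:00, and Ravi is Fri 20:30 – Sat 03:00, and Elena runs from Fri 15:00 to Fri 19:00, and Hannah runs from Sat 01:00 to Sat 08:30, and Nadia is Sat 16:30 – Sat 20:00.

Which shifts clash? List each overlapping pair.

Dmitri & Marcus, Felix & Marcus, Hannah & Ravi

Sorted by start: Felix, Marcus, Dmitri, Amara, Elena, Ravi, Hannah, Nadia.
Marcus starts before Felix ends → Felix and Marcus overlap.
Dmitri starts after Felix ends — done with Felix.
Dmitri starts before Marcus ends → Marcus and Dmitri overlap.
Amara starts after Marcus ends — done with Marcus.
Amara starts after Dmitri ends — done with Dmitri.
Elena starts after Amara ends — done with Amara.
Ravi starts after Elena ends — done with Elena.
Hannah starts before Ravi ends → Ravi and Hannah overlap.
Nadia starts after Ravi ends.
Nadia starts after Hannah ends.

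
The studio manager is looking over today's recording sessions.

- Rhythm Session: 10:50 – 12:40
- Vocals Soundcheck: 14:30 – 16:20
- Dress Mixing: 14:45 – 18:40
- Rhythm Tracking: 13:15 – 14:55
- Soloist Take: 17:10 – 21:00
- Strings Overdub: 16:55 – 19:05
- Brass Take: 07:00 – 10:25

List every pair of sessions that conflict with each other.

Dress Mixing & Rhythm Tracking, Dress Mixing & Soloist Take, Dress Mixing & Strings Overdub, Dress Mixing & Vocals Soundcheck, Rhythm Tracking & Vocals Soundcheck, Soloist Take & Strings Overdub

Sorted by start: Brass Take, Rhythm Session, Rhythm Tracking, Vocals Soundcheck, Dress Mixing, Strings Overdub, Soloist Take.
Rhythm Session starts after Brass Take ends, so Brass Take has no further overlaps.
Rhythm Tracking starts after Rhythm Session ends, so Rhythm Session has no further overlaps.
Vocals Soundcheck starts before Rhythm Tracking ends → Rhythm Tracking and Vocals Soundcheck overlap.
Dress Mixing starts before Rhythm Tracking ends → Rhythm Tracking and Dress Mixing overlap.
Strings Overdub starts after Rhythm Tracking ends, so Rhythm Tracking has no further overlaps.
Dress Mixing starts before Vocals Soundcheck ends → Vocals Soundcheck and Dress Mixing overlap.
Strings Overdub starts after Vocals Soundcheck ends, so Vocals Soundcheck has no further overlaps.
Strings Overdub starts before Dress Mixing ends → Dress Mixing and Strings Overdub overlap.
Soloist Take starts before Dress Mixing ends → Dress Mixing and Soloist Take overlap.
Soloist Take starts before Strings Overdub ends → Strings Overdub and Soloist Take overlap.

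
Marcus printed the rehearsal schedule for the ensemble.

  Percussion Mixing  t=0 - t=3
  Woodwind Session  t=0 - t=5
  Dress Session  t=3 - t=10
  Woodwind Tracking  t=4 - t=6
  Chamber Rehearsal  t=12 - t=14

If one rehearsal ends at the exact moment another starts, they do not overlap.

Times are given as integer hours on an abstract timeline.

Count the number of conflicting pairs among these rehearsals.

Two intervals overlap when each starts before the other ends.
Sorted by start: Percussion Mixing, Woodwind Session, Dress Session, Woodwind Tracking, Chamber Rehearsal.
Woodwind Session starts before Percussion Mixing ends → Percussion Mixing and Woodwind Session overlap.
Dress Session starts exactly when Percussion Mixing ends (back-to-back, no overlap); Percussion Mixing is clear from here.
Dress Session starts before Woodwind Session ends → Woodwind Session and Dress Session overlap.
Woodwind Tracking starts before Woodwind Session ends → Woodwind Session and Woodwind Tracking overlap.
Chamber Rehearsal starts after Woodwind Session ends.
Woodwind Tracking starts before Dress Session ends → Dress Session and Woodwind Tracking overlap.
Chamber Rehearsal starts after Dress Session ends.
Chamber Rehearsal starts after Woodwind Tracking ends.
Overlapping pairs: Dress Session & Woodwind Session, Dress Session & Woodwind Tracking, Percussion Mixing & Woodwind Session, Woodwind Session & Woodwind Tracking — 4 in total.

4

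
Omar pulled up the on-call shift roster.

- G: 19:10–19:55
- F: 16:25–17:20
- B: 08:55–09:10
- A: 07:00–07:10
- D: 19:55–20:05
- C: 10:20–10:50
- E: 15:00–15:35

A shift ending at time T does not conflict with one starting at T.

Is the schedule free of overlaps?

Yes

Check each pair: they overlap iff neither finishes before the other starts.
Sorted by start: A, B, C, E, F, G, D.
B starts after A ends, so nothing later overlaps A either.
C starts after B ends, so nothing later overlaps B either.
E starts after C ends, so nothing later overlaps C either.
F starts after E ends, so nothing later overlaps E either.
G starts after F ends, so nothing later overlaps F either.
D starts exactly when G ends (back-to-back, no overlap).
Every pair is clear; the schedule has no overlaps.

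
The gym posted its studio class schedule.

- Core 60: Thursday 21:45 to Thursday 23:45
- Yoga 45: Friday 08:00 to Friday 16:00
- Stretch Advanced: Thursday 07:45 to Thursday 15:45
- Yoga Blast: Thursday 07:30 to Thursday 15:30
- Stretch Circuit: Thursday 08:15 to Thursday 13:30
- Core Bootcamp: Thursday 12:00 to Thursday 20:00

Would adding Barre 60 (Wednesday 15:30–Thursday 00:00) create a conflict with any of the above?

No — it doesn't clash with anything

Yoga Blast: starts Thursday 07:30 at or after Barre 60 ends Thursday 00:00 → clear.
Stretch Advanced: starts Thursday 07:45 at or after Barre 60 ends Thursday 00:00 → clear.
Stretch Circuit: starts Thursday 08:15 at or after Barre 60 ends Thursday 00:00 → clear.
Core Bootcamp: starts Thursday 12:00 at or after Barre 60 ends Thursday 00:00 → clear.
Core 60: starts Thursday 21:45 at or after Barre 60 ends Thursday 00:00 → clear.
Yoga 45: starts Friday 08:00 at or after Barre 60 ends Thursday 00:00 → clear.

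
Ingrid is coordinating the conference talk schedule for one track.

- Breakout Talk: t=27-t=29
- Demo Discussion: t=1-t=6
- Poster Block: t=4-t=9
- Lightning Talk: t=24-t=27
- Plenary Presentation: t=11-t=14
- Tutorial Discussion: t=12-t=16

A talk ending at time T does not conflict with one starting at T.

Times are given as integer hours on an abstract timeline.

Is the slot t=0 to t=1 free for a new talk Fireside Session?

Demo Discussion: starts t=1 at or after Fireside Session ends t=1 → clear.
Poster Block: starts t=4 at or after Fireside Session ends t=1 → clear.
Plenary Presentation: starts t=11 at or after Fireside Session ends t=1 → clear.
Tutorial Discussion: starts t=12 at or after Fireside Session ends t=1 → clear.
Lightning Talk: starts t=24 at or after Fireside Session ends t=1 → clear.
Breakout Talk: starts t=27 at or after Fireside Session ends t=1 → clear.

Yes — the slot is free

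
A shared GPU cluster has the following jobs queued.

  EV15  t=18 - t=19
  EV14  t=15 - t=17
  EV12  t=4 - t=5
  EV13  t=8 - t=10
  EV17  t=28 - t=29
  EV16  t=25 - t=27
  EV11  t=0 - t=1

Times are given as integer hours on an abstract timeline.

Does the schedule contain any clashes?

Two intervals overlap when each starts before the other ends.
Sorted by start: EV11, EV12, EV13, EV14, EV15, EV16, EV17.
EV12 starts after EV11 ends, so EV11 has no further overlaps.
EV13 starts after EV12 ends, so EV12 has no further overlaps.
EV14 starts after EV13 ends, so EV13 has no further overlaps.
EV15 starts after EV14 ends, so EV14 has no further overlaps.
EV16 starts after EV15 ends, so EV15 has no further overlaps.
EV17 starts after EV16 ends.
Every pair is clear; the schedule has no overlaps.

No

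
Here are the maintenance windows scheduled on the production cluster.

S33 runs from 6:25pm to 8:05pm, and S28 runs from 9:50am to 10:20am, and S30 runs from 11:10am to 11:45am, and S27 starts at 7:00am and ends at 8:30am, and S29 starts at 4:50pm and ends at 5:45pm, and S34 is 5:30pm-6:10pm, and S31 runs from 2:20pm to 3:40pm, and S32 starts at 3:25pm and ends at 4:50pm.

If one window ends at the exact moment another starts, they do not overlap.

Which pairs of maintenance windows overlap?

S29 & S34, S31 & S32

Two intervals overlap when each starts before the other ends.
Sorted by start: S27, S28, S30, S31, S32, S29, S34, S33.
S28 starts after S27 ends, so S27 has no further overlaps.
S30 starts after S28 ends, so S28 has no further overlaps.
S31 starts after S30 ends, so S30 has no further overlaps.
S32 starts before S31 ends → S31 and S32 overlap.
S29 starts after S31 ends, so S31 has no further overlaps.
S29 starts exactly when S32 ends (back-to-back, no overlap), so S32 has no further overlaps.
S34 starts before S29 ends → S29 and S34 overlap.
S33 starts after S29 ends.
S33 starts after S34 ends.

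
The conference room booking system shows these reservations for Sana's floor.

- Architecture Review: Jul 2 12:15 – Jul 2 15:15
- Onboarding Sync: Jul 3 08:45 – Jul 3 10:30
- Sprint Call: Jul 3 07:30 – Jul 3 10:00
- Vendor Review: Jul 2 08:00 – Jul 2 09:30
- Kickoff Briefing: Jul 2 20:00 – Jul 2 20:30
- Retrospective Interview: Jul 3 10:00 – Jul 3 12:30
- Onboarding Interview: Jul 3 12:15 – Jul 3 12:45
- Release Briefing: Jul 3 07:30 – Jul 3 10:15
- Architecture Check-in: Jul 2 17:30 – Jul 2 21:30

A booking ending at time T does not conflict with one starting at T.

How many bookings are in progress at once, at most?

3

Walk through starts and ends in time order (an end at T is processed before a start at T):
Jul 2 08:00 start Vendor Review → 1
Jul 2 09:30 end Vendor Review → 0
Jul 2 12:15 start Architecture Review → 1
Jul 2 15:15 end Architecture Review → 0
Jul 2 17:30 start Architecture Check-in → 1
Jul 2 20:00 start Kickoff Briefing → 2
Jul 2 20:30 end Kickoff Briefing → 1
Jul 2 21:30 end Architecture Check-in → 0
Jul 3 07:30 start Release Briefing → 1
Jul 3 07:30 start Sprint Call → 2
Jul 3 08:45 start Onboarding Sync → 3
Jul 3 10:00 end Sprint Call → 2
Jul 3 10:00 start Retrospective Interview → 3
Jul 3 10:15 end Release Briefing → 2
Jul 3 10:30 end Onboarding Sync → 1
Jul 3 12:15 start Onboarding Interview → 2
Jul 3 12:30 end Retrospective Interview → 1
Jul 3 12:45 end Onboarding Interview → 0
Peak is 3, at Jul 3 08:45 (Onboarding Sync, Release Briefing, Sprint Call).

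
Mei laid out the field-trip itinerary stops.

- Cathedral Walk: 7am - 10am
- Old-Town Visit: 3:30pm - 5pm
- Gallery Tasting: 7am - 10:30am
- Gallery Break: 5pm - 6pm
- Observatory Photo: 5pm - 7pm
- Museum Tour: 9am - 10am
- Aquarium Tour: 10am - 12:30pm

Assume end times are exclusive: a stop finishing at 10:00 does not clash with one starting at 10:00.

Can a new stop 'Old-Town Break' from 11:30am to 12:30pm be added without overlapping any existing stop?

Cathedral Walk: ends 10am at or before Old-Town Break starts 11:30am → clear.
Gallery Tasting: ends 10:30am at or before Old-Town Break starts 11:30am → clear.
Museum Tour: ends 10am at or before Old-Town Break starts 11:30am → clear.
Aquarium Tour: starts 10am before Old-Town Break ends 12:30pm, and ends 12:30pm after Old-Town Break starts 11:30am → overlap.
Old-Town Visit: starts 3:30pm at or after Old-Town Break ends 12:30pm → clear.
Gallery Break: starts 5pm at or after Old-Town Break ends 12:30pm → clear.
Observatory Photo: starts 5pm at or after Old-Town Break ends 12:30pm → clear.
Old-Town Break overlaps Aquarium Tour.

No — it overlaps Aquarium Tour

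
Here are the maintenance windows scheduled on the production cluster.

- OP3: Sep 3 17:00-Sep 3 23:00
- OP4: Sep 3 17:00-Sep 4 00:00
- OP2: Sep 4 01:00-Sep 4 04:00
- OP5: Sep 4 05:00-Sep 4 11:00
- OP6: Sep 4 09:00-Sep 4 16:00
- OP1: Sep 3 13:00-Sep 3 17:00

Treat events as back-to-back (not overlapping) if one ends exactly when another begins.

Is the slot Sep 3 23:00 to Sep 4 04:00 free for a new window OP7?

OP1: ends Sep 3 17:00 at or before OP7 starts Sep 3 23:00 → clear.
OP3: ends Sep 3 23:00 at or before OP7 starts Sep 3 23:00 → clear.
OP4: starts Sep 3 17:00 before OP7 ends Sep 4 04:00, and ends Sep 4 00:00 after OP7 starts Sep 3 23:00 → overlap.
OP2: starts Sep 4 01:00 before OP7 ends Sep 4 04:00, and ends Sep 4 04:00 after OP7 starts Sep 3 23:00 → overlap.
OP5: starts Sep 4 05:00 at or after OP7 ends Sep 4 04:00 → clear.
OP6: starts Sep 4 09:00 at or after OP7 ends Sep 4 04:00 → clear.
OP7 overlaps OP2, OP4.

No — it overlaps OP2, OP4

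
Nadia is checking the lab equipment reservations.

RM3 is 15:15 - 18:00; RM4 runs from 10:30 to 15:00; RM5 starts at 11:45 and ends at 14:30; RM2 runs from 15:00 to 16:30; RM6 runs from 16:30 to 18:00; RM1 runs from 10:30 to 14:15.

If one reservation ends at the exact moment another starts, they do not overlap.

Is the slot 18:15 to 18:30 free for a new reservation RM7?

RM1: ends 14:15 at or before RM7 starts 18:15 → clear.
RM4: ends 15:00 at or before RM7 starts 18:15 → clear.
RM5: ends 14:30 at or before RM7 starts 18:15 → clear.
RM2: ends 16:30 at or before RM7 starts 18:15 → clear.
RM3: ends 18:00 at or before RM7 starts 18:15 → clear.
RM6: ends 18:00 at or before RM7 starts 18:15 → clear.

Yes — the slot is free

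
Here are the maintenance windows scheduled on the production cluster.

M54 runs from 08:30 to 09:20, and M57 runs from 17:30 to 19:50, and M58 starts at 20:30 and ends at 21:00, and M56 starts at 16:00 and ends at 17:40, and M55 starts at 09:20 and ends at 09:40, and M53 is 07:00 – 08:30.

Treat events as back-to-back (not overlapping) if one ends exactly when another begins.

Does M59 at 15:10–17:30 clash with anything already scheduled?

M53: ends 08:30 at or before M59 starts 15:10 → clear.
M54: ends 09:20 at or before M59 starts 15:10 → clear.
M55: ends 09:40 at or before M59 starts 15:10 → clear.
M56: starts 16:00 before M59 ends 17:30, and ends 17:40 after M59 starts 15:10 → overlap.
M57: starts 17:30 at or after M59 ends 17:30 → clear.
M58: starts 20:30 at or after M59 ends 17:30 → clear.
M59 overlaps M56.

Yes — it overlaps M56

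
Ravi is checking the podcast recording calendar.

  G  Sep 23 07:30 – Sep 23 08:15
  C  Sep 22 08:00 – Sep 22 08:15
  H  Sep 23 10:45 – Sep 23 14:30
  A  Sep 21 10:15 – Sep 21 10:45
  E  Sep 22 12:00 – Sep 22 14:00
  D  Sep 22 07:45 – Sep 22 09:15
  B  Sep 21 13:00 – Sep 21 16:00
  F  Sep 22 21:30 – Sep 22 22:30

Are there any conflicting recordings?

Yes

Sorted by start: A, B, D, C, E, F, G, H.
B starts after A ends, so A has no further overlaps.
D starts after B ends, so B has no further overlaps.
C starts before D ends → D and C overlap.
That's a conflict, so the schedule is not conflict-free.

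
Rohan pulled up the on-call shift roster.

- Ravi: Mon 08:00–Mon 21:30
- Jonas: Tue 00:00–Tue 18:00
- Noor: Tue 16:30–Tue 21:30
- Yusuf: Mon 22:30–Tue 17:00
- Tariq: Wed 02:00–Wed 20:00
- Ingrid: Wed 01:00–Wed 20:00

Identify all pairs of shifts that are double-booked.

Ingrid & Tariq, Jonas & Noor, Jonas & Yusuf, Noor & Yusuf

Sorted by start: Ravi, Yusuf, Jonas, Noor, Ingrid, Tariq.
Yusuf starts after Ravi ends, so nothing later overlaps Ravi either.
Jonas starts before Yusuf ends → Yusuf and Jonas overlap.
Noor starts before Yusuf ends → Yusuf and Noor overlap.
Ingrid starts after Yusuf ends, so nothing later overlaps Yusuf either.
Noor starts before Jonas ends → Jonas and Noor overlap.
Ingrid starts after Jonas ends, so nothing later overlaps Jonas either.
Ingrid starts after Noor ends, so nothing later overlaps Noor either.
Tariq starts before Ingrid ends → Ingrid and Tariq overlap.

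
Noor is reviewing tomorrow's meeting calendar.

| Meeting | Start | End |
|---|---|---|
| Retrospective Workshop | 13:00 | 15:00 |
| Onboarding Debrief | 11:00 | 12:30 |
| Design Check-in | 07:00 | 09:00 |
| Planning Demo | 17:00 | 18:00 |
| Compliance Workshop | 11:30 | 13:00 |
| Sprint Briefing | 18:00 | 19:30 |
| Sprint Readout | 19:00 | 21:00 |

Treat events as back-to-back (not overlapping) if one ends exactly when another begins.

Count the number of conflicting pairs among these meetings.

Sorted by start: Design Check-in, Onboarding Debrief, Compliance Workshop, Retrospective Workshop, Planning Demo, Sprint Briefing, Sprint Readout.
Onboarding Debrief starts after Design Check-in ends, so nothing later overlaps Design Check-in either.
Compliance Workshop starts before Onboarding Debrief ends → Onboarding Debrief and Compliance Workshop overlap.
Retrospective Workshop starts after Onboarding Debrief ends, so nothing later overlaps Onboarding Debrief either.
Retrospective Workshop starts exactly when Compliance Workshop ends (back-to-back, no overlap), so nothing later overlaps Compliance Workshop either.
Planning Demo starts after Retrospective Workshop ends, so nothing later overlaps Retrospective Workshop either.
Sprint Briefing starts exactly when Planning Demo ends (back-to-back, no overlap), so nothing later overlaps Planning Demo either.
Sprint Readout starts before Sprint Briefing ends → Sprint Briefing and Sprint Readout overlap.
Overlapping pairs: Compliance Workshop & Onboarding Debrief, Sprint Briefing & Sprint Readout — 2 in total.

2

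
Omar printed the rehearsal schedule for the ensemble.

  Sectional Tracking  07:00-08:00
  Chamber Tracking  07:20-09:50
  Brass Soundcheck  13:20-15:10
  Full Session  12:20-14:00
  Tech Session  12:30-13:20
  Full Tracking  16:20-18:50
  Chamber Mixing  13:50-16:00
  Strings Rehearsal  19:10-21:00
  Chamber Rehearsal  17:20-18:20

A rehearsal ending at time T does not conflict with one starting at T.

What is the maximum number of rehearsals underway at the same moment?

3

Sweep the timeline, counting +1 at each start and −1 at each end (ends before starts at a tie):
07:00 start Sectional Tracking → 1
07:20 start Chamber Tracking → 2
08:00 end Sectional Tracking → 1
09:50 end Chamber Tracking → 0
12:20 start Full Session → 1
12:30 start Tech Session → 2
13:20 end Tech Session → 1
13:20 start Brass Soundcheck → 2
13:50 start Chamber Mixing → 3
14:00 end Full Session → 2
15:10 end Brass Soundcheck → 1
16:00 end Chamber Mixing → 0
16:20 start Full Tracking → 1
17:20 start Chamber Rehearsal → 2
18:20 end Chamber Rehearsal → 1
18:50 end Full Tracking → 0
19:10 start Strings Rehearsal → 1
21:00 end Strings Rehearsal → 0
Peak is 3, at 13:50 (Brass Soundcheck, Chamber Mixing, Full Session).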